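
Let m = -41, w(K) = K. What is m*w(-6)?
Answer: 246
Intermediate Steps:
m*w(-6) = -41*(-6) = 246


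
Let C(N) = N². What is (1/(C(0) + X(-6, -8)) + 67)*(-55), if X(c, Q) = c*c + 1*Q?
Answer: -103235/28 ≈ -3687.0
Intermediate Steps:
X(c, Q) = Q + c² (X(c, Q) = c² + Q = Q + c²)
(1/(C(0) + X(-6, -8)) + 67)*(-55) = (1/(0² + (-8 + (-6)²)) + 67)*(-55) = (1/(0 + (-8 + 36)) + 67)*(-55) = (1/(0 + 28) + 67)*(-55) = (1/28 + 67)*(-55) = (1877/28)*(-55) = -103235/28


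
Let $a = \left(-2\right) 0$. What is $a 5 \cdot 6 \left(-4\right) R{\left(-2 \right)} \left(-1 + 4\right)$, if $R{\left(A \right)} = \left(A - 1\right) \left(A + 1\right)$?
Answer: $0$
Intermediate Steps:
$R{\left(A \right)} = \left(1 + A\right) \left(-1 + A\right)$ ($R{\left(A \right)} = \left(-1 + A\right) \left(1 + A\right) = \left(1 + A\right) \left(-1 + A\right)$)
$a = 0$
$a 5 \cdot 6 \left(-4\right) R{\left(-2 \right)} \left(-1 + 4\right) = 0 \cdot 5 \cdot 6 \left(-4\right) \left(-1 + \left(-2\right)^{2}\right) \left(-1 + 4\right) = 0 \cdot 30 \left(-4\right) \left(-1 + 4\right) 3 = 0 \left(-120\right) 3 \cdot 3 = 0 \cdot 9 = 0$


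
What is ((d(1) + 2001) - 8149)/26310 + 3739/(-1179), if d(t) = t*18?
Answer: -3520012/1033983 ≈ -3.4043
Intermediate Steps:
d(t) = 18*t
((d(1) + 2001) - 8149)/26310 + 3739/(-1179) = ((18*1 + 2001) - 8149)/26310 + 3739/(-1179) = ((18 + 2001) - 8149)*(1/26310) + 3739*(-1/1179) = (2019 - 8149)*(1/26310) - 3739/1179 = -6130*1/26310 - 3739/1179 = -613/2631 - 3739/1179 = -3520012/1033983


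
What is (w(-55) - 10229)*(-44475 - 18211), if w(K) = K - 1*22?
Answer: 646041916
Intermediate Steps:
w(K) = -22 + K (w(K) = K - 22 = -22 + K)
(w(-55) - 10229)*(-44475 - 18211) = ((-22 - 55) - 10229)*(-44475 - 18211) = (-77 - 10229)*(-62686) = -10306*(-62686) = 646041916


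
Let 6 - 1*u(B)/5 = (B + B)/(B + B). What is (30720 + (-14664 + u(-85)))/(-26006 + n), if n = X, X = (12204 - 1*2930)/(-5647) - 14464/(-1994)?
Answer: -90536978779/146383721428 ≈ -0.61849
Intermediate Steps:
X = 31592926/5630059 (X = (12204 - 2930)*(-1/5647) - 14464*(-1/1994) = 9274*(-1/5647) + 7232/997 = -9274/5647 + 7232/997 = 31592926/5630059 ≈ 5.6115)
n = 31592926/5630059 ≈ 5.6115
u(B) = 25 (u(B) = 30 - 5*(B + B)/(B + B) = 30 - 5*2*B/(2*B) = 30 - 5*2*B*1/(2*B) = 30 - 5*1 = 30 - 5 = 25)
(30720 + (-14664 + u(-85)))/(-26006 + n) = (30720 + (-14664 + 25))/(-26006 + 31592926/5630059) = (30720 - 14639)/(-146383721428/5630059) = 16081*(-5630059/146383721428) = -90536978779/146383721428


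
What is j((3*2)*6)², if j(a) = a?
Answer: 1296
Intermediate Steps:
j((3*2)*6)² = ((3*2)*6)² = (6*6)² = 36² = 1296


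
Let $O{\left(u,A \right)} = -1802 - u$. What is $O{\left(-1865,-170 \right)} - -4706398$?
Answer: $4706461$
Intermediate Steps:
$O{\left(-1865,-170 \right)} - -4706398 = \left(-1802 - -1865\right) - -4706398 = \left(-1802 + 1865\right) + 4706398 = 63 + 4706398 = 4706461$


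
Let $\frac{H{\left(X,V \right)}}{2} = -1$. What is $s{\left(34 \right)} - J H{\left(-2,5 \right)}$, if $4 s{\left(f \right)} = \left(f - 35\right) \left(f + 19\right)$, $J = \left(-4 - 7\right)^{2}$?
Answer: $\frac{915}{4} \approx 228.75$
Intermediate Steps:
$J = 121$ ($J = \left(-11\right)^{2} = 121$)
$H{\left(X,V \right)} = -2$ ($H{\left(X,V \right)} = 2 \left(-1\right) = -2$)
$s{\left(f \right)} = \frac{\left(-35 + f\right) \left(19 + f\right)}{4}$ ($s{\left(f \right)} = \frac{\left(f - 35\right) \left(f + 19\right)}{4} = \frac{\left(-35 + f\right) \left(19 + f\right)}{4}$)
$s{\left(34 \right)} - J H{\left(-2,5 \right)} = \left(- \frac{665}{4} - 136 + \frac{34^{2}}{4}\right) - 121 \left(-2\right) = \left(- \frac{665}{4} - 136 + \frac{1}{4} \cdot 1156\right) - -242 = \left(- \frac{665}{4} - 136 + 289\right) + 242 = - \frac{53}{4} + 242 = \frac{915}{4}$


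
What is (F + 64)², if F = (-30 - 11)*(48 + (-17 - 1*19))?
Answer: 183184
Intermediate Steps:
F = -492 (F = -41*(48 + (-17 - 19)) = -41*(48 - 36) = -41*12 = -492)
(F + 64)² = (-492 + 64)² = (-428)² = 183184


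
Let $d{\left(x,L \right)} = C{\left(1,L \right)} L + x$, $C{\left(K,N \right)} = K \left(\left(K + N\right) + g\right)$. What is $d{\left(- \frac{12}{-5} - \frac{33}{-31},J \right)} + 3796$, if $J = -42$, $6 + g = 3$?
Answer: $\frac{875357}{155} \approx 5647.5$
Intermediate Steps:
$g = -3$ ($g = -6 + 3 = -3$)
$C{\left(K,N \right)} = K \left(-3 + K + N\right)$ ($C{\left(K,N \right)} = K \left(\left(K + N\right) - 3\right) = K \left(-3 + K + N\right)$)
$d{\left(x,L \right)} = x + L \left(-2 + L\right)$ ($d{\left(x,L \right)} = 1 \left(-3 + 1 + L\right) L + x = 1 \left(-2 + L\right) L + x = \left(-2 + L\right) L + x = L \left(-2 + L\right) + x = x + L \left(-2 + L\right)$)
$d{\left(- \frac{12}{-5} - \frac{33}{-31},J \right)} + 3796 = \left(\left(- \frac{12}{-5} - \frac{33}{-31}\right) - 42 \left(-2 - 42\right)\right) + 3796 = \left(\left(\left(-12\right) \left(- \frac{1}{5}\right) - - \frac{33}{31}\right) - -1848\right) + 3796 = \left(\left(\frac{12}{5} + \frac{33}{31}\right) + 1848\right) + 3796 = \left(\frac{537}{155} + 1848\right) + 3796 = \frac{286977}{155} + 3796 = \frac{875357}{155}$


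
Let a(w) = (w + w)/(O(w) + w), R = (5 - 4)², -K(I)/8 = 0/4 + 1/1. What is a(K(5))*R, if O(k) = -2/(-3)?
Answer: 24/11 ≈ 2.1818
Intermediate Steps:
O(k) = ⅔ (O(k) = -2*(-⅓) = ⅔)
K(I) = -8 (K(I) = -8*(0/4 + 1/1) = -8*(0*(¼) + 1*1) = -8*(0 + 1) = -8*1 = -8)
R = 1 (R = 1² = 1)
a(w) = 2*w/(⅔ + w) (a(w) = (w + w)/(⅔ + w) = (2*w)/(⅔ + w) = 2*w/(⅔ + w))
a(K(5))*R = (6*(-8)/(2 + 3*(-8)))*1 = (6*(-8)/(2 - 24))*1 = (6*(-8)/(-22))*1 = (6*(-8)*(-1/22))*1 = (24/11)*1 = 24/11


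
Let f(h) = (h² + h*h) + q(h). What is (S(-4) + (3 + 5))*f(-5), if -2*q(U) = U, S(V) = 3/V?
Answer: 3045/8 ≈ 380.63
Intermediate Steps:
q(U) = -U/2
f(h) = 2*h² - h/2 (f(h) = (h² + h*h) - h/2 = (h² + h²) - h/2 = 2*h² - h/2)
(S(-4) + (3 + 5))*f(-5) = (3/(-4) + (3 + 5))*((½)*(-5)*(-1 + 4*(-5))) = (3*(-¼) + 8)*((½)*(-5)*(-1 - 20)) = (-¾ + 8)*((½)*(-5)*(-21)) = (29/4)*(105/2) = 3045/8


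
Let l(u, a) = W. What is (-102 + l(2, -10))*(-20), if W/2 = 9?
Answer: 1680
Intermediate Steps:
W = 18 (W = 2*9 = 18)
l(u, a) = 18
(-102 + l(2, -10))*(-20) = (-102 + 18)*(-20) = -84*(-20) = 1680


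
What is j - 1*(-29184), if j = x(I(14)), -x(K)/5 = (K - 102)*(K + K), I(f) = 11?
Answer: 39194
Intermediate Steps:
x(K) = -10*K*(-102 + K) (x(K) = -5*(K - 102)*(K + K) = -5*(-102 + K)*2*K = -10*K*(-102 + K))
j = 10010 (j = 10*11*(102 - 1*11) = 10*11*(102 - 11) = 10*11*91 = 10010)
j - 1*(-29184) = 10010 - 1*(-29184) = 10010 + 29184 = 39194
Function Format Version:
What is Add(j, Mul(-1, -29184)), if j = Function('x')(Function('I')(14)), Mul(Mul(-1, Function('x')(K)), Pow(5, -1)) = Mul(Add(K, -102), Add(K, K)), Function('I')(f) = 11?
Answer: 39194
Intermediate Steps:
Function('x')(K) = Mul(-10, K, Add(-102, K)) (Function('x')(K) = Mul(-5, Mul(Add(K, -102), Add(K, K))) = Mul(-5, Mul(Add(-102, K), Mul(2, K))) = Mul(-5, Mul(2, K, Add(-102, K))) = Mul(-10, K, Add(-102, K)))
j = 10010 (j = Mul(10, 11, Add(102, Mul(-1, 11))) = Mul(10, 11, Add(102, -11)) = Mul(10, 11, 91) = 10010)
Add(j, Mul(-1, -29184)) = Add(10010, Mul(-1, -29184)) = Add(10010, 29184) = 39194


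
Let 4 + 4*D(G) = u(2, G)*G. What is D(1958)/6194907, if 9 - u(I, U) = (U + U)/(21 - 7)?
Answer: -1855219/86728698 ≈ -0.021391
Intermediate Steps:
u(I, U) = 9 - U/7 (u(I, U) = 9 - (U + U)/(21 - 7) = 9 - 2*U/14 = 9 - U/7)
D(G) = -1 + G*(9 - G/7)/4 (D(G) = -1 + ((9 - G/7)*G)/4 = -1 + (G*(9 - G/7))/4 = -1 + G*(9 - G/7)/4)
D(1958)/6194907 = (-1 - 1/28*1958*(-63 + 1958))/6194907 = (-1 - 1/28*1958*1895)*(1/6194907) = (-1 - 1855205/14)*(1/6194907) = -1855219/14*1/6194907 = -1855219/86728698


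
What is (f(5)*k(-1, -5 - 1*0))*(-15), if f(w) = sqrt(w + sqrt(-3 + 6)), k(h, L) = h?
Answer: 15*sqrt(5 + sqrt(3)) ≈ 38.919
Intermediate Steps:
f(w) = sqrt(w + sqrt(3))
(f(5)*k(-1, -5 - 1*0))*(-15) = (sqrt(5 + sqrt(3))*(-1))*(-15) = -sqrt(5 + sqrt(3))*(-15) = 15*sqrt(5 + sqrt(3))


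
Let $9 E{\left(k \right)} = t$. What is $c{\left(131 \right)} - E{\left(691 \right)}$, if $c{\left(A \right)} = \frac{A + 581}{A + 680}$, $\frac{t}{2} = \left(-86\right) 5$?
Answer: $\frac{703868}{7299} \approx 96.433$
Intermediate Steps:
$t = -860$ ($t = 2 \left(\left(-86\right) 5\right) = 2 \left(-430\right) = -860$)
$E{\left(k \right)} = - \frac{860}{9}$ ($E{\left(k \right)} = \frac{1}{9} \left(-860\right) = - \frac{860}{9}$)
$c{\left(A \right)} = \frac{581 + A}{680 + A}$
$c{\left(131 \right)} - E{\left(691 \right)} = \frac{581 + 131}{680 + 131} - - \frac{860}{9} = \frac{1}{811} \cdot 712 + \frac{860}{9} = \frac{712}{811} + \frac{860}{9} = \frac{703868}{7299}$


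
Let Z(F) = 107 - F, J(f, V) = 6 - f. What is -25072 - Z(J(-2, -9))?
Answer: -25171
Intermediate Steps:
-25072 - Z(J(-2, -9)) = -25072 - (107 - (6 - 1*(-2))) = -25072 - (107 - (6 + 2)) = -25072 - (107 - 1*8) = -25072 - (107 - 8) = -25072 - 1*99 = -25072 - 99 = -25171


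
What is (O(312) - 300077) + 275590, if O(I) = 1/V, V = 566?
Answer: -13859641/566 ≈ -24487.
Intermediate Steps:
O(I) = 1/566
(O(312) - 300077) + 275590 = (1/566 - 300077) + 275590 = -169843581/566 + 275590 = -13859641/566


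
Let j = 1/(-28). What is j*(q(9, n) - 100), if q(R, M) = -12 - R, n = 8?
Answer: 121/28 ≈ 4.3214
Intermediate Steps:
j = -1/28 ≈ -0.035714
j*(q(9, n) - 100) = -((-12 - 1*9) - 100)/28 = -((-12 - 9) - 100)/28 = -(-21 - 100)/28 = -1/28*(-121) = 121/28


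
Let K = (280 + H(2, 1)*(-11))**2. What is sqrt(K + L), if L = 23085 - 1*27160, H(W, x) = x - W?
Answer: sqrt(80606) ≈ 283.91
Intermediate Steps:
K = 84681 (K = (280 + (1 - 1*2)*(-11))**2 = (280 + (1 - 2)*(-11))**2 = (280 - 1*(-11))**2 = (280 + 11)**2 = 291**2 = 84681)
L = -4075 (L = 23085 - 27160 = -4075)
sqrt(K + L) = sqrt(84681 - 4075) = sqrt(80606)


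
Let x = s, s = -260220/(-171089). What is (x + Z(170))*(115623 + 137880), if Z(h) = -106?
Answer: -4531420374642/171089 ≈ -2.6486e+7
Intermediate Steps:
s = 260220/171089 (s = -260220*(-1/171089) = 260220/171089 ≈ 1.5210)
x = 260220/171089 ≈ 1.5210
(x + Z(170))*(115623 + 137880) = (260220/171089 - 106)*(115623 + 137880) = -17875214/171089*253503 = -4531420374642/171089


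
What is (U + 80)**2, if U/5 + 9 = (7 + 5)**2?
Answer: 570025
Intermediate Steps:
U = 675 (U = -45 + 5*(7 + 5)**2 = -45 + 5*12**2 = -45 + 5*144 = -45 + 720 = 675)
(U + 80)**2 = (675 + 80)**2 = 755**2 = 570025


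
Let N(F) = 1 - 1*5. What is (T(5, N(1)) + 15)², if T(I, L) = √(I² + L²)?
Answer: (15 + √41)² ≈ 458.09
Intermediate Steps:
N(F) = -4 (N(F) = 1 - 5 = -4)
(T(5, N(1)) + 15)² = (√(5² + (-4)²) + 15)² = (√(25 + 16) + 15)² = (√41 + 15)² = (15 + √41)²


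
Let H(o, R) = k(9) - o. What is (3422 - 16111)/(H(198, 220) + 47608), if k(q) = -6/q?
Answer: -38067/142228 ≈ -0.26765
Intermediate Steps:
H(o, R) = -2/3 - o (H(o, R) = -6/9 - o = -6*1/9 - o = -2/3 - o)
(3422 - 16111)/(H(198, 220) + 47608) = (3422 - 16111)/((-2/3 - 1*198) + 47608) = -12689/((-2/3 - 198) + 47608) = -12689/(-596/3 + 47608) = -12689/142228/3 = -12689*3/142228 = -38067/142228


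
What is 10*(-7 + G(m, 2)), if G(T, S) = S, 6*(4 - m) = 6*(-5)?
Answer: -50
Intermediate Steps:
m = 9 (m = 4 - (-5) = 4 - 1/6*(-30) = 4 + 5 = 9)
10*(-7 + G(m, 2)) = 10*(-7 + 2) = 10*(-5) = -50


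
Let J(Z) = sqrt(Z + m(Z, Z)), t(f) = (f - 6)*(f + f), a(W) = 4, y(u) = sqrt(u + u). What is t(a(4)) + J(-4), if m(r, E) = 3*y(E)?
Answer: -16 + sqrt(-4 + 6*I*sqrt(2)) ≈ -14.36 + 2.5866*I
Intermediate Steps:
y(u) = sqrt(2)*sqrt(u) (y(u) = sqrt(2*u) = sqrt(2)*sqrt(u))
m(r, E) = 3*sqrt(2)*sqrt(E) (m(r, E) = 3*(sqrt(2)*sqrt(E)) = 3*sqrt(2)*sqrt(E))
t(f) = 2*f*(-6 + f) (t(f) = (-6 + f)*(2*f) = 2*f*(-6 + f))
J(Z) = sqrt(Z + 3*sqrt(2)*sqrt(Z))
t(a(4)) + J(-4) = 2*4*(-6 + 4) + sqrt(-4 + 3*sqrt(2)*sqrt(-4)) = 2*4*(-2) + sqrt(-4 + 3*sqrt(2)*(2*I)) = -16 + sqrt(-4 + 6*I*sqrt(2))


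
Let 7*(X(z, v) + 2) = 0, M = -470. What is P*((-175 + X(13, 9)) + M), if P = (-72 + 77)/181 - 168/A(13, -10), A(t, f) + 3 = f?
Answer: -19716031/2353 ≈ -8379.1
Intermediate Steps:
A(t, f) = -3 + f
X(z, v) = -2 (X(z, v) = -2 + (⅐)*0 = -2 + 0 = -2)
P = 30473/2353 (P = (-72 + 77)/181 - 168/(-3 - 10) = 5*(1/181) - 168/(-13) = 5/181 - 168*(-1/13) = 5/181 + 168/13 = 30473/2353 ≈ 12.951)
P*((-175 + X(13, 9)) + M) = 30473*((-175 - 2) - 470)/2353 = 30473*(-177 - 470)/2353 = (30473/2353)*(-647) = -19716031/2353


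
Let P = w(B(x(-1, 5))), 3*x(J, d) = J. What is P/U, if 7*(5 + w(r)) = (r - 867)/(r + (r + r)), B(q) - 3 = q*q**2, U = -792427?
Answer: 31729/1331277360 ≈ 2.3834e-5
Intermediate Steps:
x(J, d) = J/3
B(q) = 3 + q**3 (B(q) = 3 + q*q**2 = 3 + q**3)
w(r) = -5 + (-867 + r)/(21*r) (w(r) = -5 + ((r - 867)/(r + (r + r)))/7 = -5 + ((-867 + r)/(r + 2*r))/7 = -5 + ((-867 + r)/((3*r)))/7 = -5 + ((-867 + r)*(1/(3*r)))/7 = -5 + ((-867 + r)/(3*r))/7 = -5 + (-867 + r)/(21*r))
P = -31729/1680 (P = (-867 - 104*(3 + ((1/3)*(-1))**3))/(21*(3 + ((1/3)*(-1))**3)) = (-867 - 104*(3 + (-1/3)**3))/(21*(3 + (-1/3)**3)) = (-867 - 104*(3 - 1/27))/(21*(3 - 1/27)) = (-867 - 104*80/27)/(21*(80/27)) = (1/21)*(27/80)*(-867 - 8320/27) = (1/21)*(27/80)*(-31729/27) = -31729/1680 ≈ -18.886)
P/U = -31729/1680/(-792427) = -31729/1680*(-1/792427) = 31729/1331277360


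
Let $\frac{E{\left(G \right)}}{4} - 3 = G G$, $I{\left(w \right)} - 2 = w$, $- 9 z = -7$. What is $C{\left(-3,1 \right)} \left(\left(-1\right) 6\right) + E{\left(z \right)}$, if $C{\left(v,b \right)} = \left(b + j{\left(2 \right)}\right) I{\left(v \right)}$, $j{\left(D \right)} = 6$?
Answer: $\frac{4570}{81} \approx 56.42$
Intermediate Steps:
$z = \frac{7}{9}$ ($z = \left(- \frac{1}{9}\right) \left(-7\right) = \frac{7}{9} \approx 0.77778$)
$I{\left(w \right)} = 2 + w$
$C{\left(v,b \right)} = \left(2 + v\right) \left(6 + b\right)$ ($C{\left(v,b \right)} = \left(b + 6\right) \left(2 + v\right) = \left(6 + b\right) \left(2 + v\right) = \left(2 + v\right) \left(6 + b\right)$)
$E{\left(G \right)} = 12 + 4 G^{2}$ ($E{\left(G \right)} = 12 + 4 G G = 12 + 4 G^{2}$)
$C{\left(-3,1 \right)} \left(\left(-1\right) 6\right) + E{\left(z \right)} = \left(2 - 3\right) \left(6 + 1\right) \left(\left(-1\right) 6\right) + \left(12 + 4 \left(\frac{7}{9}\right)^{2}\right) = \left(-1\right) 7 \left(-6\right) + \left(12 + 4 \cdot \frac{49}{81}\right) = \left(-7\right) \left(-6\right) + \left(12 + \frac{196}{81}\right) = 42 + \frac{1168}{81} = \frac{4570}{81}$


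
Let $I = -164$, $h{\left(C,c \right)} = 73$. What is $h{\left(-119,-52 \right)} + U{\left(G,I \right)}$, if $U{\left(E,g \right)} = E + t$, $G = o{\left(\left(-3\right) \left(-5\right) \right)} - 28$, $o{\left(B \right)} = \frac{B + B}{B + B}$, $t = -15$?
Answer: $31$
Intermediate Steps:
$o{\left(B \right)} = 1$ ($o{\left(B \right)} = \frac{2 B}{2 B} = 2 B \frac{1}{2 B} = 1$)
$G = -27$ ($G = 1 - 28 = -27$)
$U{\left(E,g \right)} = -15 + E$ ($U{\left(E,g \right)} = E - 15 = -15 + E$)
$h{\left(-119,-52 \right)} + U{\left(G,I \right)} = 73 - 42 = 31$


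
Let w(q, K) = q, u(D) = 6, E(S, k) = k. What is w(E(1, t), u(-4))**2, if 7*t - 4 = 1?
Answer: 25/49 ≈ 0.51020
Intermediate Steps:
t = 5/7 (t = 4/7 + (1/7)*1 = 4/7 + 1/7 = 5/7 ≈ 0.71429)
w(E(1, t), u(-4))**2 = (5/7)**2 = 25/49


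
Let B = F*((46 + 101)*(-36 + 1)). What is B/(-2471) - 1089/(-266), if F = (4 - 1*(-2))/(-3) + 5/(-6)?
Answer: -84764/46949 ≈ -1.8054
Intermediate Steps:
F = -17/6 (F = (4 + 2)*(-1/3) + 5*(-1/6) = 6*(-1/3) - 5/6 = -2 - 5/6 = -17/6 ≈ -2.8333)
B = 29155/2 (B = -17*(46 + 101)*(-36 + 1)/6 = -833*(-35)/2 = -17/6*(-5145) = 29155/2 ≈ 14578.)
B/(-2471) - 1089/(-266) = (29155/2)/(-2471) - 1089/(-266) = (29155/2)*(-1/2471) - 1089*(-1/266) = -4165/706 + 1089/266 = -84764/46949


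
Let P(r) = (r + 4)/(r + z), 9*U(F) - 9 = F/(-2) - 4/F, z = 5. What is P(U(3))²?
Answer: 64009/94249 ≈ 0.67915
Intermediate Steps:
U(F) = 1 - 4/(9*F) - F/18 (U(F) = 1 + (F/(-2) - 4/F)/9 = 1 + (F*(-½) - 4/F)/9 = 1 + (-F/2 - 4/F)/9 = 1 + (-4/F - F/2)/9 = 1 + (-4/(9*F) - F/18) = 1 - 4/(9*F) - F/18)
P(r) = (4 + r)/(5 + r) (P(r) = (r + 4)/(r + 5) = (4 + r)/(5 + r))
P(U(3))² = ((4 + (1 - 4/9/3 - 1/18*3))/(5 + (1 - 4/9/3 - 1/18*3)))² = ((4 + (1 - 4/9*⅓ - ⅙))/(5 + (1 - 4/9*⅓ - ⅙)))² = ((4 + (1 - 4/27 - ⅙))/(5 + (1 - 4/27 - ⅙)))² = ((4 + 37/54)/(5 + 37/54))² = ((253/54)/(307/54))² = ((54/307)*(253/54))² = (253/307)² = 64009/94249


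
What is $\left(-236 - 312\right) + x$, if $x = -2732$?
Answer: $-3280$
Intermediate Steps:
$\left(-236 - 312\right) + x = \left(-236 - 312\right) - 2732 = -548 - 2732 = -3280$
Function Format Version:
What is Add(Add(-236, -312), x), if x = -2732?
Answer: -3280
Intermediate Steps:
Add(Add(-236, -312), x) = Add(Add(-236, -312), -2732) = Add(-548, -2732) = -3280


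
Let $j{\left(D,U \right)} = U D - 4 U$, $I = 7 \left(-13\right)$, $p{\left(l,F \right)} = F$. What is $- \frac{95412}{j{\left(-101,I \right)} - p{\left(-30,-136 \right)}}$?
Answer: $- \frac{95412}{9691} \approx -9.8454$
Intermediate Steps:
$I = -91$
$j{\left(D,U \right)} = - 4 U + D U$ ($j{\left(D,U \right)} = D U - 4 U = - 4 U + D U$)
$- \frac{95412}{j{\left(-101,I \right)} - p{\left(-30,-136 \right)}} = - \frac{95412}{- 91 \left(-4 - 101\right) - -136} = - \frac{95412}{\left(-91\right) \left(-105\right) + 136} = - \frac{95412}{9555 + 136} = - \frac{95412}{9691}$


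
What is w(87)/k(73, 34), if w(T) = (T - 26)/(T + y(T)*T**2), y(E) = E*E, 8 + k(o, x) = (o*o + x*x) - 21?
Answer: 61/369863258688 ≈ 1.6493e-10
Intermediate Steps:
k(o, x) = -29 + o**2 + x**2 (k(o, x) = -8 + ((o*o + x*x) - 21) = -8 + ((o**2 + x**2) - 21) = -8 + (-21 + o**2 + x**2) = -29 + o**2 + x**2)
y(E) = E**2
w(T) = (-26 + T)/(T + T**4) (w(T) = (T - 26)/(T + T**2*T**2) = (-26 + T)/(T + T**4))
w(87)/k(73, 34) = ((-26 + 87)/(87 + 87**4))/(-29 + 73**2 + 34**2) = (61/(87 + 57289761))/(-29 + 5329 + 1156) = (61/57289848)/6456 = ((1/57289848)*61)*(1/6456) = (61/57289848)*(1/6456) = 61/369863258688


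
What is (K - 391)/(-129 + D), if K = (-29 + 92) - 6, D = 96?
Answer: 334/33 ≈ 10.121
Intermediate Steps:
K = 57 (K = 63 - 6 = 57)
(K - 391)/(-129 + D) = (57 - 391)/(-129 + 96) = -334/(-33) = -334*(-1/33) = 334/33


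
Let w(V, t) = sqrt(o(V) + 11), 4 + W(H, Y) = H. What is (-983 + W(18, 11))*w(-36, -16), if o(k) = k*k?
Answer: -969*sqrt(1307) ≈ -35032.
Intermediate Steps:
W(H, Y) = -4 + H
o(k) = k**2
w(V, t) = sqrt(11 + V**2) (w(V, t) = sqrt(V**2 + 11) = sqrt(11 + V**2))
(-983 + W(18, 11))*w(-36, -16) = (-983 + (-4 + 18))*sqrt(11 + (-36)**2) = (-983 + 14)*sqrt(11 + 1296) = -969*sqrt(1307)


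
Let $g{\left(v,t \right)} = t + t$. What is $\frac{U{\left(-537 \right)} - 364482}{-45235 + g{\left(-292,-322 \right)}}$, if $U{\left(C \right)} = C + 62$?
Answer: $\frac{364957}{45879} \approx 7.9548$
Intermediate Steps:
$g{\left(v,t \right)} = 2 t$
$U{\left(C \right)} = 62 + C$
$\frac{U{\left(-537 \right)} - 364482}{-45235 + g{\left(-292,-322 \right)}} = \frac{\left(62 - 537\right) - 364482}{-45235 + 2 \left(-322\right)} = \frac{-475 - 364482}{-45235 - 644} = - \frac{364957}{-45879} = \left(-364957\right) \left(- \frac{1}{45879}\right) = \frac{364957}{45879}$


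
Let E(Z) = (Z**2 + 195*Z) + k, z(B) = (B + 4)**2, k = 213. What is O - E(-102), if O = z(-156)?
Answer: 32377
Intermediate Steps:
z(B) = (4 + B)**2
O = 23104 (O = (4 - 156)**2 = (-152)**2 = 23104)
E(Z) = 213 + Z**2 + 195*Z (E(Z) = (Z**2 + 195*Z) + 213 = 213 + Z**2 + 195*Z)
O - E(-102) = 23104 - (213 + (-102)**2 + 195*(-102)) = 23104 - (213 + 10404 - 19890) = 23104 - 1*(-9273) = 23104 + 9273 = 32377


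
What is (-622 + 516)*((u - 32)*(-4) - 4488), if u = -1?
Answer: 461736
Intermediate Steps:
(-622 + 516)*((u - 32)*(-4) - 4488) = (-622 + 516)*((-1 - 32)*(-4) - 4488) = -106*(-33*(-4) - 4488) = -106*(132 - 4488) = -106*(-4356) = 461736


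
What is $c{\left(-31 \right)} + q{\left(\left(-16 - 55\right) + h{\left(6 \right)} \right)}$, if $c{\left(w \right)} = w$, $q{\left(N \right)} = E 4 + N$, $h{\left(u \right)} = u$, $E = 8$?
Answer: $-64$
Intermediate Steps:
$q{\left(N \right)} = 32 + N$ ($q{\left(N \right)} = 8 \cdot 4 + N = 32 + N$)
$c{\left(-31 \right)} + q{\left(\left(-16 - 55\right) + h{\left(6 \right)} \right)} = -31 + \left(32 + \left(\left(-16 - 55\right) + 6\right)\right) = -31 + \left(32 + \left(-71 + 6\right)\right) = -31 + \left(32 - 65\right) = -31 - 33 = -64$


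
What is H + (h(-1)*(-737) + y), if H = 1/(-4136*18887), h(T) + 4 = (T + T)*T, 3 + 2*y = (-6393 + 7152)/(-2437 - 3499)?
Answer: 170692271763135/115925081888 ≈ 1472.4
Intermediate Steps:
y = -18567/11872 (y = -3/2 + ((-6393 + 7152)/(-2437 - 3499))/2 = -3/2 + (759/(-5936))/2 = -3/2 + (759*(-1/5936))/2 = -3/2 + (½)*(-759/5936) = -3/2 - 759/11872 = -18567/11872 ≈ -1.5639)
h(T) = -4 + 2*T² (h(T) = -4 + (T + T)*T = -4 + (2*T)*T = -4 + 2*T²)
H = -1/78116632 (H = -1/4136*1/18887 = -1/78116632 ≈ -1.2801e-8)
H + (h(-1)*(-737) + y) = -1/78116632 + ((-4 + 2*(-1)²)*(-737) - 18567/11872) = -1/78116632 + ((-4 + 2*1)*(-737) - 18567/11872) = -1/78116632 + ((-4 + 2)*(-737) - 18567/11872) = -1/78116632 + (-2*(-737) - 18567/11872) = -1/78116632 + (1474 - 18567/11872) = -1/78116632 + 17480761/11872 = 170692271763135/115925081888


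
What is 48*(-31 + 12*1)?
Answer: -912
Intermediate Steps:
48*(-31 + 12*1) = 48*(-31 + 12) = 48*(-19) = -912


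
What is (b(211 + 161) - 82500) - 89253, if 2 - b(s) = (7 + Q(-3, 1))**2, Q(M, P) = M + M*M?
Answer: -171920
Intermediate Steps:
Q(M, P) = M + M**2
b(s) = -167 (b(s) = 2 - (7 - 3*(1 - 3))**2 = 2 - (7 - 3*(-2))**2 = 2 - (7 + 6)**2 = 2 - 1*13**2 = 2 - 1*169 = 2 - 169 = -167)
(b(211 + 161) - 82500) - 89253 = (-167 - 82500) - 89253 = -82667 - 89253 = -171920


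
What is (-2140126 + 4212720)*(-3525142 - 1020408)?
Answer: -9421079656700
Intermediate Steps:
(-2140126 + 4212720)*(-3525142 - 1020408) = 2072594*(-4545550) = -9421079656700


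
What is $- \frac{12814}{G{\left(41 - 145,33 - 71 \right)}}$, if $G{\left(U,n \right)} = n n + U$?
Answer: $- \frac{6407}{670} \approx -9.5627$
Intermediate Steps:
$G{\left(U,n \right)} = U + n^{2}$ ($G{\left(U,n \right)} = n^{2} + U = U + n^{2}$)
$- \frac{12814}{G{\left(41 - 145,33 - 71 \right)}} = - \frac{12814}{\left(41 - 145\right) + \left(33 - 71\right)^{2}} = - \frac{12814}{\left(41 - 145\right) + \left(-38\right)^{2}} = - \frac{12814}{-104 + 1444} = - \frac{12814}{1340} = \left(-12814\right) \frac{1}{1340} = - \frac{6407}{670}$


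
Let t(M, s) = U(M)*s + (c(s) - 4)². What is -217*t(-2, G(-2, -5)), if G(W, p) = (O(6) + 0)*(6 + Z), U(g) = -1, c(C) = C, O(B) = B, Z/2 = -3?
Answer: -3472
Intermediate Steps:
Z = -6 (Z = 2*(-3) = -6)
G(W, p) = 0 (G(W, p) = (6 + 0)*(6 - 6) = 6*0 = 0)
t(M, s) = (-4 + s)² - s (t(M, s) = -s + (s - 4)² = -s + (-4 + s)² = (-4 + s)² - s)
-217*t(-2, G(-2, -5)) = -217*((-4 + 0)² - 1*0) = -217*((-4)² + 0) = -217*(16 + 0) = -217*16 = -3472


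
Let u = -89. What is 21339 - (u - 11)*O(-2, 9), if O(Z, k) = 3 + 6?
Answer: 22239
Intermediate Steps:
O(Z, k) = 9
21339 - (u - 11)*O(-2, 9) = 21339 - (-89 - 11)*9 = 21339 - (-100)*9 = 21339 - 1*(-900) = 21339 + 900 = 22239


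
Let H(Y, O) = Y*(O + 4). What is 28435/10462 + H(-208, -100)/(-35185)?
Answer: 791580259/368105470 ≈ 2.1504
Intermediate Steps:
H(Y, O) = Y*(4 + O)
28435/10462 + H(-208, -100)/(-35185) = 28435/10462 - 208*(4 - 100)/(-35185) = 28435*(1/10462) - 208*(-96)*(-1/35185) = 28435/10462 + 19968*(-1/35185) = 28435/10462 - 19968/35185 = 791580259/368105470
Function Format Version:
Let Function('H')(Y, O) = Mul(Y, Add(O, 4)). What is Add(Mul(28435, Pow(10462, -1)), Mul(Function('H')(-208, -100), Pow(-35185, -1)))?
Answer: Rational(791580259, 368105470) ≈ 2.1504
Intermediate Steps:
Function('H')(Y, O) = Mul(Y, Add(4, O))
Add(Mul(28435, Pow(10462, -1)), Mul(Function('H')(-208, -100), Pow(-35185, -1))) = Add(Mul(28435, Pow(10462, -1)), Mul(Mul(-208, Add(4, -100)), Pow(-35185, -1))) = Add(Mul(28435, Rational(1, 10462)), Mul(Mul(-208, -96), Rational(-1, 35185))) = Add(Rational(28435, 10462), Mul(19968, Rational(-1, 35185))) = Add(Rational(28435, 10462), Rational(-19968, 35185)) = Rational(791580259, 368105470)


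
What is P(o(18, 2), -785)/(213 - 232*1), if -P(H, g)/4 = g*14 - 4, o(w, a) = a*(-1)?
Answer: -43976/19 ≈ -2314.5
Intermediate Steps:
o(w, a) = -a
P(H, g) = 16 - 56*g (P(H, g) = -4*(g*14 - 4) = -4*(14*g - 4) = -4*(-4 + 14*g) = 16 - 56*g)
P(o(18, 2), -785)/(213 - 232*1) = (16 - 56*(-785))/(213 - 232*1) = (16 + 43960)/(213 - 232) = 43976/(-19) = 43976*(-1/19) = -43976/19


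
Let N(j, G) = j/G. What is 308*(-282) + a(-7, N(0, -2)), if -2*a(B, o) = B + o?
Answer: -173705/2 ≈ -86853.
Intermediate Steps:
a(B, o) = -B/2 - o/2 (a(B, o) = -(B + o)/2 = -B/2 - o/2)
308*(-282) + a(-7, N(0, -2)) = 308*(-282) + (-½*(-7) - 0/(-2)) = -86856 + (7/2 - 0*(-1)/2) = -86856 + (7/2 - ½*0) = -86856 + (7/2 + 0) = -86856 + 7/2 = -173705/2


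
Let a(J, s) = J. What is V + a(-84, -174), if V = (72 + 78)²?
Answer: 22416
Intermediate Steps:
V = 22500 (V = 150² = 22500)
V + a(-84, -174) = 22500 - 84 = 22416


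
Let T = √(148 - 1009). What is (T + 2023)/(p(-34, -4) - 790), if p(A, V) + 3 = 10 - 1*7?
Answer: -2023/790 - I*√861/790 ≈ -2.5608 - 0.037143*I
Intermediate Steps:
p(A, V) = 0 (p(A, V) = -3 + (10 - 1*7) = -3 + (10 - 7) = -3 + 3 = 0)
T = I*√861 (T = √(-861) = I*√861 ≈ 29.343*I)
(T + 2023)/(p(-34, -4) - 790) = (I*√861 + 2023)/(0 - 790) = (2023 + I*√861)/(-790) = (2023 + I*√861)*(-1/790) = -2023/790 - I*√861/790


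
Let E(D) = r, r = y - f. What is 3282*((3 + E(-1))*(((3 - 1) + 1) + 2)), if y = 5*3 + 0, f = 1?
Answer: 278970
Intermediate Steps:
y = 15 (y = 15 + 0 = 15)
r = 14 (r = 15 - 1*1 = 15 - 1 = 14)
E(D) = 14
3282*((3 + E(-1))*(((3 - 1) + 1) + 2)) = 3282*((3 + 14)*(((3 - 1) + 1) + 2)) = 3282*(17*((2 + 1) + 2)) = 3282*(17*(3 + 2)) = 3282*(17*5) = 3282*85 = 278970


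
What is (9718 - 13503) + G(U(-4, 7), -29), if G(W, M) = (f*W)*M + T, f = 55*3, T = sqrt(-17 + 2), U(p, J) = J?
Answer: -37280 + I*sqrt(15) ≈ -37280.0 + 3.873*I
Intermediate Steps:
T = I*sqrt(15) (T = sqrt(-15) = I*sqrt(15) ≈ 3.873*I)
f = 165
G(W, M) = I*sqrt(15) + 165*M*W (G(W, M) = (165*W)*M + I*sqrt(15) = 165*M*W + I*sqrt(15) = I*sqrt(15) + 165*M*W)
(9718 - 13503) + G(U(-4, 7), -29) = (9718 - 13503) + (I*sqrt(15) + 165*(-29)*7) = -3785 + (I*sqrt(15) - 33495) = -3785 + (-33495 + I*sqrt(15)) = -37280 + I*sqrt(15)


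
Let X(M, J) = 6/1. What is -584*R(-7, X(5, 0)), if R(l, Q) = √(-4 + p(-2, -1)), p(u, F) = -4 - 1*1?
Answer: -1752*I ≈ -1752.0*I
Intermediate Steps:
X(M, J) = 6 (X(M, J) = 6*1 = 6)
p(u, F) = -5 (p(u, F) = -4 - 1 = -5)
R(l, Q) = 3*I (R(l, Q) = √(-4 - 5) = √(-9) = 3*I)
-584*R(-7, X(5, 0)) = -1752*I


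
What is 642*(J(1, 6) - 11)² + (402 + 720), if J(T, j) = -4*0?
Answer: 78804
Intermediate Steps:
J(T, j) = 0
642*(J(1, 6) - 11)² + (402 + 720) = 642*(0 - 11)² + (402 + 720) = 642*(-11)² + 1122 = 642*121 + 1122 = 77682 + 1122 = 78804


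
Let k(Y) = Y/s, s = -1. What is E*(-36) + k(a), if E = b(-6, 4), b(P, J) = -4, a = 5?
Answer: 139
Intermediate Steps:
E = -4
k(Y) = -Y (k(Y) = Y/(-1) = Y*(-1) = -Y)
E*(-36) + k(a) = -4*(-36) - 1*5 = 144 - 5 = 139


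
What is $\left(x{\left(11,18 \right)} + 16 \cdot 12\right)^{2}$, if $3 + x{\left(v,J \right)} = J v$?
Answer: $149769$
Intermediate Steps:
$x{\left(v,J \right)} = -3 + J v$
$\left(x{\left(11,18 \right)} + 16 \cdot 12\right)^{2} = \left(\left(-3 + 18 \cdot 11\right) + 16 \cdot 12\right)^{2} = \left(\left(-3 + 198\right) + 192\right)^{2} = \left(195 + 192\right)^{2} = 387^{2} = 149769$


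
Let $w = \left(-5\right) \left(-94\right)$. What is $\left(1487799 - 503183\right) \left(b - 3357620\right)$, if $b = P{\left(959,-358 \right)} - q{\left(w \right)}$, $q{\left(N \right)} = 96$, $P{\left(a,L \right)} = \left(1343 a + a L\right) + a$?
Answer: $-2375033607472$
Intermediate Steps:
$P{\left(a,L \right)} = 1344 a + L a$ ($P{\left(a,L \right)} = \left(1343 a + L a\right) + a = 1344 a + L a$)
$w = 470$
$b = 945478$ ($b = 959 \left(1344 - 358\right) - 96 = 959 \cdot 986 - 96 = 945574 - 96 = 945478$)
$\left(1487799 - 503183\right) \left(b - 3357620\right) = \left(1487799 - 503183\right) \left(945478 - 3357620\right) = 984616 \left(-2412142\right) = -2375033607472$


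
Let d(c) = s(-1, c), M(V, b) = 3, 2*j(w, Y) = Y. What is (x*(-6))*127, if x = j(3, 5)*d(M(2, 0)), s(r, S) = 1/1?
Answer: -1905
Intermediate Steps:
j(w, Y) = Y/2
s(r, S) = 1
d(c) = 1
x = 5/2 (x = ((1/2)*5)*1 = (5/2)*1 = 5/2 ≈ 2.5000)
(x*(-6))*127 = ((5/2)*(-6))*127 = -15*127 = -1905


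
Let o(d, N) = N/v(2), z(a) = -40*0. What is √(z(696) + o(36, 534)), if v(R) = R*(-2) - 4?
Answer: I*√267/2 ≈ 8.1701*I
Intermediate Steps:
v(R) = -4 - 2*R (v(R) = -2*R - 4 = -4 - 2*R)
z(a) = 0
o(d, N) = -N/8 (o(d, N) = N/(-4 - 2*2) = N/(-4 - 4) = N/(-8) = N*(-⅛) = -N/8)
√(z(696) + o(36, 534)) = √(0 - ⅛*534) = √(0 - 267/4) = √(-267/4) = I*√267/2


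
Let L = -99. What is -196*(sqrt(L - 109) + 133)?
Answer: -26068 - 784*I*sqrt(13) ≈ -26068.0 - 2826.8*I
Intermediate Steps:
-196*(sqrt(L - 109) + 133) = -196*(sqrt(-99 - 109) + 133) = -196*(sqrt(-208) + 133) = -196*(4*I*sqrt(13) + 133) = -196*(133 + 4*I*sqrt(13)) = -26068 - 784*I*sqrt(13)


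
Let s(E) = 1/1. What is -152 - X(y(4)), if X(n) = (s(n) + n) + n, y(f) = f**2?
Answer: -185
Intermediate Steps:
s(E) = 1
X(n) = 1 + 2*n (X(n) = (1 + n) + n = 1 + 2*n)
-152 - X(y(4)) = -152 - (1 + 2*4**2) = -152 - (1 + 2*16) = -152 - (1 + 32) = -152 - 1*33 = -152 - 33 = -185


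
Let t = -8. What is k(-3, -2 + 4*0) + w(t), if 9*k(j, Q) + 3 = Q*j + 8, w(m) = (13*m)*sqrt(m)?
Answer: 11/9 - 208*I*sqrt(2) ≈ 1.2222 - 294.16*I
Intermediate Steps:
w(m) = 13*m**(3/2)
k(j, Q) = 5/9 + Q*j/9 (k(j, Q) = -1/3 + (Q*j + 8)/9 = -1/3 + (8 + Q*j)/9 = -1/3 + (8/9 + Q*j/9) = 5/9 + Q*j/9)
k(-3, -2 + 4*0) + w(t) = (5/9 + (1/9)*(-2 + 4*0)*(-3)) + 13*(-8)**(3/2) = (5/9 + (1/9)*(-2 + 0)*(-3)) + 13*(-16*I*sqrt(2)) = (5/9 + (1/9)*(-2)*(-3)) - 208*I*sqrt(2) = (5/9 + 2/3) - 208*I*sqrt(2) = 11/9 - 208*I*sqrt(2)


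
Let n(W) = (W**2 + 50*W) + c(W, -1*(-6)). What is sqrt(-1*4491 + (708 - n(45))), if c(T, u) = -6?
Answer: 2*I*sqrt(2013) ≈ 89.733*I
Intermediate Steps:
n(W) = -6 + W**2 + 50*W (n(W) = (W**2 + 50*W) - 6 = -6 + W**2 + 50*W)
sqrt(-1*4491 + (708 - n(45))) = sqrt(-1*4491 + (708 - (-6 + 45**2 + 50*45))) = sqrt(-4491 + (708 - (-6 + 2025 + 2250))) = sqrt(-4491 + (708 - 1*4269)) = sqrt(-4491 + (708 - 4269)) = sqrt(-4491 - 3561) = sqrt(-8052) = 2*I*sqrt(2013)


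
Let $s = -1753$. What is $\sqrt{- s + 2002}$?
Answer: $\sqrt{3755} \approx 61.278$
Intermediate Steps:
$\sqrt{- s + 2002} = \sqrt{\left(-1\right) \left(-1753\right) + 2002} = \sqrt{1753 + 2002} = \sqrt{3755}$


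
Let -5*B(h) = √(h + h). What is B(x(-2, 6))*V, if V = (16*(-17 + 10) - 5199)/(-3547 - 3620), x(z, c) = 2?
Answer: -10622/35835 ≈ -0.29641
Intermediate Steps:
B(h) = -√2*√h/5 (B(h) = -√(h + h)/5 = -√2*√h/5)
V = 5311/7167 (V = (16*(-7) - 5199)/(-7167) = (-112 - 5199)*(-1/7167) = -5311*(-1/7167) = 5311/7167 ≈ 0.74104)
B(x(-2, 6))*V = -√2*√2/5*(5311/7167) = -⅖*5311/7167 = -10622/35835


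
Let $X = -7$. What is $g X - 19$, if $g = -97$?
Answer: $660$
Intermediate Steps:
$g X - 19 = \left(-97\right) \left(-7\right) - 19 = 679 - 19 = 660$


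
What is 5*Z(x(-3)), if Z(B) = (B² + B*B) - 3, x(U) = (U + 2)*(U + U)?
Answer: 345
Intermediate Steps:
x(U) = 2*U*(2 + U) (x(U) = (2 + U)*(2*U) = 2*U*(2 + U))
Z(B) = -3 + 2*B² (Z(B) = (B² + B²) - 3 = 2*B² - 3 = -3 + 2*B²)
5*Z(x(-3)) = 5*(-3 + 2*(2*(-3)*(2 - 3))²) = 5*(-3 + 2*(2*(-3)*(-1))²) = 5*(-3 + 2*6²) = 5*(-3 + 2*36) = 5*(-3 + 72) = 5*69 = 345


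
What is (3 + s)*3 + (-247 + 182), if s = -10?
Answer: -86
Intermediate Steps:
(3 + s)*3 + (-247 + 182) = (3 - 10)*3 + (-247 + 182) = -7*3 - 65 = -21 - 65 = -86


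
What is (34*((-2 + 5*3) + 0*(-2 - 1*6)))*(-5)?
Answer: -2210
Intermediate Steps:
(34*((-2 + 5*3) + 0*(-2 - 1*6)))*(-5) = (34*((-2 + 15) + 0*(-2 - 6)))*(-5) = (34*(13 + 0*(-8)))*(-5) = (34*(13 + 0))*(-5) = (34*13)*(-5) = 442*(-5) = -2210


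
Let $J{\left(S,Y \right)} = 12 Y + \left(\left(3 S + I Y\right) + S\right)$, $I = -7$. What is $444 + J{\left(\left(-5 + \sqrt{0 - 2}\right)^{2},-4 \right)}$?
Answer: $516 - 40 i \sqrt{2} \approx 516.0 - 56.569 i$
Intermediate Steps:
$J{\left(S,Y \right)} = 4 S + 5 Y$ ($J{\left(S,Y \right)} = 12 Y + \left(\left(3 S - 7 Y\right) + S\right) = 12 Y + \left(\left(- 7 Y + 3 S\right) + S\right) = 12 Y + \left(- 7 Y + 4 S\right) = 4 S + 5 Y$)
$444 + J{\left(\left(-5 + \sqrt{0 - 2}\right)^{2},-4 \right)} = 444 + \left(4 \left(-5 + \sqrt{0 - 2}\right)^{2} + 5 \left(-4\right)\right) = 444 - \left(20 - 4 \left(-5 + \sqrt{-2}\right)^{2}\right) = 444 - \left(20 - 4 \left(-5 + i \sqrt{2}\right)^{2}\right) = 424 + 4 \left(-5 + i \sqrt{2}\right)^{2}$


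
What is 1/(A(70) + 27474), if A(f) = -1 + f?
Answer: 1/27543 ≈ 3.6307e-5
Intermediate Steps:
1/(A(70) + 27474) = 1/((-1 + 70) + 27474) = 1/(69 + 27474) = 1/27543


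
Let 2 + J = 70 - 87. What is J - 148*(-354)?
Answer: 52373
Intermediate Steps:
J = -19 (J = -2 + (70 - 87) = -2 - 17 = -19)
J - 148*(-354) = -19 - 148*(-354) = -19 + 52392 = 52373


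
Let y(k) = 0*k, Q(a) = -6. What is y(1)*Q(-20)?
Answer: 0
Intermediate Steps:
y(k) = 0
y(1)*Q(-20) = 0*(-6) = 0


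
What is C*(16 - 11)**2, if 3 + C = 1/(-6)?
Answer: -475/6 ≈ -79.167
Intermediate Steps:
C = -19/6 (C = -3 + 1/(-6) = -3 - 1/6 = -19/6 ≈ -3.1667)
C*(16 - 11)**2 = -19*(16 - 11)**2/6 = -19/6*5**2 = -19/6*25 = -475/6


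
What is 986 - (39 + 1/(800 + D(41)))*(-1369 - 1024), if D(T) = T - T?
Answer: 75452793/800 ≈ 94316.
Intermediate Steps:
D(T) = 0
986 - (39 + 1/(800 + D(41)))*(-1369 - 1024) = 986 - (39 + 1/(800 + 0))*(-1369 - 1024) = 986 - (39 + 1/800)*(-2393) = 986 - 31201*(-2393)/800 = 986 - 1*(-74663993/800) = 986 + 74663993/800 = 75452793/800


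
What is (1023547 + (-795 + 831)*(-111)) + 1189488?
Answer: 2209039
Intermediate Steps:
(1023547 + (-795 + 831)*(-111)) + 1189488 = (1023547 + 36*(-111)) + 1189488 = (1023547 - 3996) + 1189488 = 1019551 + 1189488 = 2209039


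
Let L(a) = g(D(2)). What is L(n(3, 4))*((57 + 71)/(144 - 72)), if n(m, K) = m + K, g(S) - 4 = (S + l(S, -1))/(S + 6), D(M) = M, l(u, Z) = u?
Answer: 8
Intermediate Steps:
g(S) = 4 + 2*S/(6 + S) (g(S) = 4 + (S + S)/(S + 6) = 4 + (2*S)/(6 + S) = 4 + 2*S/(6 + S))
n(m, K) = K + m
L(a) = 9/2 (L(a) = 6*(4 + 2)/(6 + 2) = 6*6/8 = 6*(⅛)*6 = 9/2)
L(n(3, 4))*((57 + 71)/(144 - 72)) = 9*((57 + 71)/(144 - 72))/2 = 9*(128/72)/2 = 9*(128*(1/72))/2 = (9/2)*(16/9) = 8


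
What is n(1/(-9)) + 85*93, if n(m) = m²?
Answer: 640306/81 ≈ 7905.0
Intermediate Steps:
n(1/(-9)) + 85*93 = (1/(-9))² + 85*93 = (-⅑)² + 7905 = 1/81 + 7905 = 640306/81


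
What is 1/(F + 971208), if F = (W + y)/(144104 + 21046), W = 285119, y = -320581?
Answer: 82575/80197482869 ≈ 1.0296e-6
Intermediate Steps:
F = -17731/82575 (F = (285119 - 320581)/(144104 + 21046) = -35462/165150 = -35462*1/165150 = -17731/82575 ≈ -0.21473)
1/(F + 971208) = 1/(-17731/82575 + 971208) = 1/(80197482869/82575) = 82575/80197482869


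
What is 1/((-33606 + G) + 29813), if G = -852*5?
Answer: -1/8053 ≈ -0.00012418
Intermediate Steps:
G = -4260
1/((-33606 + G) + 29813) = 1/((-33606 - 4260) + 29813) = 1/(-37866 + 29813) = 1/(-8053) = -1/8053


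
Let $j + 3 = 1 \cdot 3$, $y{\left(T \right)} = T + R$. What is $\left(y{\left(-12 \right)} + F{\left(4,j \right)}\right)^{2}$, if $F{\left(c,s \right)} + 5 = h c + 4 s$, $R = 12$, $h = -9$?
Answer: $1681$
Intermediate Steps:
$y{\left(T \right)} = 12 + T$ ($y{\left(T \right)} = T + 12 = 12 + T$)
$j = 0$ ($j = -3 + 1 \cdot 3 = -3 + 3 = 0$)
$F{\left(c,s \right)} = -5 - 9 c + 4 s$ ($F{\left(c,s \right)} = -5 - \left(- 4 s + 9 c\right) = -5 - 9 c + 4 s$)
$\left(y{\left(-12 \right)} + F{\left(4,j \right)}\right)^{2} = \left(\left(12 - 12\right) - 41\right)^{2} = \left(0 - 41\right)^{2} = \left(-41\right)^{2} = 1681$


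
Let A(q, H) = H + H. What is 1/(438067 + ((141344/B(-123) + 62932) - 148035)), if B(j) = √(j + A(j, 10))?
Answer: 9088823/3213021852956 + 8834*I*√103/803255463239 ≈ 2.8287e-6 + 1.1161e-7*I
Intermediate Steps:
A(q, H) = 2*H
B(j) = √(20 + j) (B(j) = √(j + 2*10) = √(j + 20) = √(20 + j))
1/(438067 + ((141344/B(-123) + 62932) - 148035)) = 1/(438067 + ((141344/(√(20 - 123)) + 62932) - 148035)) = 1/(438067 + ((141344/(√(-103)) + 62932) - 148035)) = 1/(438067 + ((141344/((I*√103)) + 62932) - 148035)) = 1/(438067 + ((141344*(-I*√103/103) + 62932) - 148035)) = 1/(438067 + ((-141344*I*√103/103 + 62932) - 148035)) = 1/(438067 + ((62932 - 141344*I*√103/103) - 148035)) = 1/(438067 + (-85103 - 141344*I*√103/103)) = 1/(352964 - 141344*I*√103/103)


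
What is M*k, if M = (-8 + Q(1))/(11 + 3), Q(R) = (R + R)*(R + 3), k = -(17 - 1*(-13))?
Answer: 0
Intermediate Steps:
k = -30 (k = -(17 + 13) = -1*30 = -30)
Q(R) = 2*R*(3 + R) (Q(R) = (2*R)*(3 + R) = 2*R*(3 + R))
M = 0 (M = (-8 + 2*1*(3 + 1))/(11 + 3) = (-8 + 2*1*4)/14 = (-8 + 8)*(1/14) = 0*(1/14) = 0)
M*k = 0*(-30) = 0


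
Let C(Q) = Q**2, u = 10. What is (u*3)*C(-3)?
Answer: 270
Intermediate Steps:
(u*3)*C(-3) = (10*3)*(-3)**2 = 30*9 = 270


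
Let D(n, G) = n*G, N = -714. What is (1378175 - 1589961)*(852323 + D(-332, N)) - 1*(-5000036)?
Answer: -230708526570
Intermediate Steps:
D(n, G) = G*n
(1378175 - 1589961)*(852323 + D(-332, N)) - 1*(-5000036) = (1378175 - 1589961)*(852323 - 714*(-332)) - 1*(-5000036) = -211786*(852323 + 237048) + 5000036 = -211786*1089371 + 5000036 = -230713526606 + 5000036 = -230708526570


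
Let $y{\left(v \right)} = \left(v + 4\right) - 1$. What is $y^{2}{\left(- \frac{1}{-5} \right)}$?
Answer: $\frac{256}{25} \approx 10.24$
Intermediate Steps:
$y{\left(v \right)} = 3 + v$ ($y{\left(v \right)} = \left(4 + v\right) - 1 = 3 + v$)
$y^{2}{\left(- \frac{1}{-5} \right)} = \left(3 - \frac{1}{-5}\right)^{2} = \left(3 - - \frac{1}{5}\right)^{2} = \left(3 + \frac{1}{5}\right)^{2} = \left(\frac{16}{5}\right)^{2} = \frac{256}{25}$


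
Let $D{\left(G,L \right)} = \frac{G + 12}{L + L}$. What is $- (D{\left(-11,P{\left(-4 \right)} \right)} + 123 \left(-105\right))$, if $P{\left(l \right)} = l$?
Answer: $\frac{103321}{8} \approx 12915.0$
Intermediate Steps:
$D{\left(G,L \right)} = \frac{12 + G}{2 L}$
$- (D{\left(-11,P{\left(-4 \right)} \right)} + 123 \left(-105\right)) = - (\frac{12 - 11}{2 \left(-4\right)} + 123 \left(-105\right)) = - (\frac{1}{2} \left(- \frac{1}{4}\right) 1 - 12915) = - (- \frac{1}{8} - 12915) = \left(-1\right) \left(- \frac{103321}{8}\right) = \frac{103321}{8}$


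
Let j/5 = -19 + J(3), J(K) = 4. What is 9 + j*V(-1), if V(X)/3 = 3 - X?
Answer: -891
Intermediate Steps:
V(X) = 9 - 3*X (V(X) = 3*(3 - X) = 9 - 3*X)
j = -75 (j = 5*(-19 + 4) = 5*(-15) = -75)
9 + j*V(-1) = 9 - 75*(9 - 3*(-1)) = 9 - 75*(9 + 3) = 9 - 75*12 = 9 - 900 = -891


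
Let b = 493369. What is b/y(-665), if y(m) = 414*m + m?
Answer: -493369/275975 ≈ -1.7877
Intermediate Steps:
y(m) = 415*m
b/y(-665) = 493369/((415*(-665))) = 493369/(-275975) = 493369*(-1/275975) = -493369/275975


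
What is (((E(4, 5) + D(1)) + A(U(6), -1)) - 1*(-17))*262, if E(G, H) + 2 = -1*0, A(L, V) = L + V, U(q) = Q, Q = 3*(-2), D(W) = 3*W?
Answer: 2882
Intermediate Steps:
Q = -6
U(q) = -6
E(G, H) = -2 (E(G, H) = -2 - 1*0 = -2 + 0 = -2)
(((E(4, 5) + D(1)) + A(U(6), -1)) - 1*(-17))*262 = (((-2 + 3*1) + (-6 - 1)) - 1*(-17))*262 = (((-2 + 3) - 7) + 17)*262 = ((1 - 7) + 17)*262 = (-6 + 17)*262 = 11*262 = 2882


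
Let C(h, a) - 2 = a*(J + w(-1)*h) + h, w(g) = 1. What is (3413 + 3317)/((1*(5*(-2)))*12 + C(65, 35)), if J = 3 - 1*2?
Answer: 6730/2257 ≈ 2.9818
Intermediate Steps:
J = 1 (J = 3 - 2 = 1)
C(h, a) = 2 + h + a*(1 + h) (C(h, a) = 2 + (a*(1 + 1*h) + h) = 2 + (a*(1 + h) + h) = 2 + (h + a*(1 + h)) = 2 + h + a*(1 + h))
(3413 + 3317)/((1*(5*(-2)))*12 + C(65, 35)) = (3413 + 3317)/((1*(5*(-2)))*12 + (2 + 35 + 65 + 35*65)) = 6730/((1*(-10))*12 + (2 + 35 + 65 + 2275)) = 6730/(-10*12 + 2377) = 6730/(-120 + 2377) = 6730/2257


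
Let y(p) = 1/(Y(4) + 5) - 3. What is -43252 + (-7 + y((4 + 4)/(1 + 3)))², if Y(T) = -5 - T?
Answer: -690351/16 ≈ -43147.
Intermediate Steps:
y(p) = -13/4 (y(p) = 1/((-5 - 1*4) + 5) - 3 = 1/((-5 - 4) + 5) - 3 = 1/(-9 + 5) - 3 = 1/(-4) - 3 = -¼ - 3 = -13/4)
-43252 + (-7 + y((4 + 4)/(1 + 3)))² = -43252 + (-7 - 13/4)² = -43252 + (-41/4)² = -43252 + 1681/16 = -690351/16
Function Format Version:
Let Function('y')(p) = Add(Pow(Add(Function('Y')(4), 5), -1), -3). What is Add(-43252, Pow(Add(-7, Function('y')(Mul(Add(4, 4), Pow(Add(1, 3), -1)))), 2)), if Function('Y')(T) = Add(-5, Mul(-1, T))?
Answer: Rational(-690351, 16) ≈ -43147.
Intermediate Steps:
Function('y')(p) = Rational(-13, 4) (Function('y')(p) = Add(Pow(Add(Add(-5, Mul(-1, 4)), 5), -1), -3) = Add(Pow(Add(Add(-5, -4), 5), -1), -3) = Add(Pow(Add(-9, 5), -1), -3) = Add(Pow(-4, -1), -3) = Add(Rational(-1, 4), -3) = Rational(-13, 4))
Add(-43252, Pow(Add(-7, Function('y')(Mul(Add(4, 4), Pow(Add(1, 3), -1)))), 2)) = Add(-43252, Pow(Add(-7, Rational(-13, 4)), 2)) = Add(-43252, Pow(Rational(-41, 4), 2)) = Add(-43252, Rational(1681, 16)) = Rational(-690351, 16)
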